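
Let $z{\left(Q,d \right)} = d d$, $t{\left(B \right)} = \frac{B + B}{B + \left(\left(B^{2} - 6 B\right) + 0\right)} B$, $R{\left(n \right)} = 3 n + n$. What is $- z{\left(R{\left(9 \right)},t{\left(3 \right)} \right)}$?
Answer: $-9$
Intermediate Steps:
$R{\left(n \right)} = 4 n$
$t{\left(B \right)} = \frac{2 B^{2}}{B^{2} - 5 B}$ ($t{\left(B \right)} = \frac{2 B}{B + \left(B^{2} - 6 B\right)} B = \frac{2 B}{B^{2} - 5 B} B = \frac{2 B^{2}}{B^{2} - 5 B}$)
$z{\left(Q,d \right)} = d^{2}$
$- z{\left(R{\left(9 \right)},t{\left(3 \right)} \right)} = - \left(2 \cdot 3 \frac{1}{-5 + 3}\right)^{2} = - \left(2 \cdot 3 \frac{1}{-2}\right)^{2} = - \left(2 \cdot 3 \left(- \frac{1}{2}\right)\right)^{2} = - \left(-3\right)^{2} = \left(-1\right) 9 = -9$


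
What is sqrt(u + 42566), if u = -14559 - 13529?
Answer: sqrt(14478) ≈ 120.32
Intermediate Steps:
u = -28088
sqrt(u + 42566) = sqrt(-28088 + 42566) = sqrt(14478)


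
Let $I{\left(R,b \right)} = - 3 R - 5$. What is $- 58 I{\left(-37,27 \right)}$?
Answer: $-6148$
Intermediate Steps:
$I{\left(R,b \right)} = -5 - 3 R$
$- 58 I{\left(-37,27 \right)} = - 58 \left(-5 - -111\right) = - 58 \left(-5 + 111\right) = \left(-58\right) 106 = -6148$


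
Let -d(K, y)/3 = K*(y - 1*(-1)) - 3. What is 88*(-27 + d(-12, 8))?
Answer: 26928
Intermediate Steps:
d(K, y) = 9 - 3*K*(1 + y) (d(K, y) = -3*(K*(y - 1*(-1)) - 3) = -3*(K*(y + 1) - 3) = -3*(K*(1 + y) - 3) = -3*(-3 + K*(1 + y)) = 9 - 3*K*(1 + y))
88*(-27 + d(-12, 8)) = 88*(-27 + (9 - 3*(-12) - 3*(-12)*8)) = 88*(-27 + (9 + 36 + 288)) = 88*(-27 + 333) = 88*306 = 26928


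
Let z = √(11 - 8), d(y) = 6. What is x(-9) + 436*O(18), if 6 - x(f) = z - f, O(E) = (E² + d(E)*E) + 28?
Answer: 200557 - √3 ≈ 2.0056e+5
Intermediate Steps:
O(E) = 28 + E² + 6*E (O(E) = (E² + 6*E) + 28 = 28 + E² + 6*E)
z = √3 ≈ 1.7320
x(f) = 6 + f - √3 (x(f) = 6 - (√3 - f) = 6 + (f - √3) = 6 + f - √3)
x(-9) + 436*O(18) = (6 - 9 - √3) + 436*(28 + 18² + 6*18) = (-3 - √3) + 436*(28 + 324 + 108) = (-3 - √3) + 436*460 = (-3 - √3) + 200560 = 200557 - √3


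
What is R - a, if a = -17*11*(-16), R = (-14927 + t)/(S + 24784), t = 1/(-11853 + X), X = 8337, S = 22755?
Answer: -500156678341/167147124 ≈ -2992.3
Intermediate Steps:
t = -1/3516 (t = 1/(-11853 + 8337) = 1/(-3516) = -1/3516 ≈ -0.00028441)
R = -52483333/167147124 (R = (-14927 - 1/3516)/(22755 + 24784) = -52483333/3516/47539 = -52483333/3516*1/47539 = -52483333/167147124 ≈ -0.31399)
a = 2992 (a = -187*(-16) = 2992)
R - a = -52483333/167147124 - 1*2992 = -52483333/167147124 - 2992 = -500156678341/167147124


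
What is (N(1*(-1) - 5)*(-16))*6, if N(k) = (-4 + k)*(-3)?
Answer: -2880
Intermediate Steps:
N(k) = 12 - 3*k
(N(1*(-1) - 5)*(-16))*6 = ((12 - 3*(1*(-1) - 5))*(-16))*6 = ((12 - 3*(-1 - 5))*(-16))*6 = ((12 - 3*(-6))*(-16))*6 = ((12 + 18)*(-16))*6 = (30*(-16))*6 = -480*6 = -2880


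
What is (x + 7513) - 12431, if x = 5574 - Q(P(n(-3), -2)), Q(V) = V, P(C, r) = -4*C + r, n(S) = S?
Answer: 646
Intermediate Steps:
P(C, r) = r - 4*C
x = 5564 (x = 5574 - (-2 - 4*(-3)) = 5574 - (-2 + 12) = 5574 - 1*10 = 5574 - 10 = 5564)
(x + 7513) - 12431 = (5564 + 7513) - 12431 = 13077 - 12431 = 646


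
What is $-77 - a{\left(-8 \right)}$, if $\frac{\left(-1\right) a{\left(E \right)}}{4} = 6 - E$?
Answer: $-21$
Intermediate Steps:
$a{\left(E \right)} = -24 + 4 E$ ($a{\left(E \right)} = - 4 \left(6 - E\right) = -24 + 4 E$)
$-77 - a{\left(-8 \right)} = -77 - \left(-24 + 4 \left(-8\right)\right) = -77 - \left(-24 - 32\right) = -77 - -56 = -77 + 56 = -21$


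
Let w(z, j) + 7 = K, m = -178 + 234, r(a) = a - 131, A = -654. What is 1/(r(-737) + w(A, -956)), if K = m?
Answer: -1/819 ≈ -0.0012210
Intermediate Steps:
r(a) = -131 + a
m = 56
K = 56
w(z, j) = 49 (w(z, j) = -7 + 56 = 49)
1/(r(-737) + w(A, -956)) = 1/((-131 - 737) + 49) = 1/(-868 + 49) = 1/(-819) = -1/819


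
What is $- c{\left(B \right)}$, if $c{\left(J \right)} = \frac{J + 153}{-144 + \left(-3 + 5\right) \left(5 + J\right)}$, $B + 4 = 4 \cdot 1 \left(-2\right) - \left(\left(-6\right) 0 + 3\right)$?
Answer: $\frac{69}{82} \approx 0.84146$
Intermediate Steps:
$B = -15$ ($B = -4 - \left(3 + 0 - 4 \cdot 1 \left(-2\right)\right) = -4 + \left(4 \left(-2\right) - \left(0 + 3\right)\right) = -4 - 11 = -15$)
$c{\left(J \right)} = \frac{153 + J}{-134 + 2 J}$ ($c{\left(J \right)} = \frac{153 + J}{-144 + 2 \left(5 + J\right)} = \frac{153 + J}{-144 + \left(10 + 2 J\right)} = \frac{153 + J}{-134 + 2 J}$)
$- c{\left(B \right)} = - \frac{153 - 15}{2 \left(-67 - 15\right)} = - \frac{138}{2 \left(-82\right)} = - \frac{\left(-1\right) 138}{2 \cdot 82} = \left(-1\right) \left(- \frac{69}{82}\right) = \frac{69}{82}$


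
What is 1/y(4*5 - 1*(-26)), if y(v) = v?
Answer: 1/46 ≈ 0.021739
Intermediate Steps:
1/y(4*5 - 1*(-26)) = 1/(4*5 - 1*(-26)) = 1/(20 + 26) = 1/46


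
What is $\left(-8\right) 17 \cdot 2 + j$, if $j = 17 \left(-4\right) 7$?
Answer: $-748$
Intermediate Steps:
$j = -476$ ($j = \left(-68\right) 7 = -476$)
$\left(-8\right) 17 \cdot 2 + j = \left(-8\right) 17 \cdot 2 - 476 = \left(-136\right) 2 - 476 = -272 - 476 = -748$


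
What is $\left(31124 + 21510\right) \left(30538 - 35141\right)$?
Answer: $-242274302$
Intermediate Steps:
$\left(31124 + 21510\right) \left(30538 - 35141\right) = 52634 \left(-4603\right) = -242274302$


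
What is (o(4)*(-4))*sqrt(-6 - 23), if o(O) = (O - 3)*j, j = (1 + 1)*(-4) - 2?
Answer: 40*I*sqrt(29) ≈ 215.41*I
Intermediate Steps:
j = -10 (j = 2*(-4) - 2 = -8 - 2 = -10)
o(O) = 30 - 10*O (o(O) = (O - 3)*(-10) = (-3 + O)*(-10) = 30 - 10*O)
(o(4)*(-4))*sqrt(-6 - 23) = ((30 - 10*4)*(-4))*sqrt(-6 - 23) = ((30 - 40)*(-4))*sqrt(-29) = (-10*(-4))*(I*sqrt(29)) = 40*(I*sqrt(29)) = 40*I*sqrt(29)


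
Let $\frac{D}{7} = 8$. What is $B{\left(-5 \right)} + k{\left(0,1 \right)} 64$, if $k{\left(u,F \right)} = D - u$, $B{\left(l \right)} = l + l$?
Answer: $3574$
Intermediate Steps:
$B{\left(l \right)} = 2 l$
$D = 56$ ($D = 7 \cdot 8 = 56$)
$k{\left(u,F \right)} = 56 - u$
$B{\left(-5 \right)} + k{\left(0,1 \right)} 64 = 2 \left(-5\right) + \left(56 - 0\right) 64 = -10 + \left(56 + 0\right) 64 = -10 + 56 \cdot 64 = -10 + 3584 = 3574$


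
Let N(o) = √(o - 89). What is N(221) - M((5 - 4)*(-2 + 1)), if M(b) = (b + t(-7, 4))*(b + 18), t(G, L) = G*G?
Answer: -816 + 2*√33 ≈ -804.51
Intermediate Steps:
t(G, L) = G²
M(b) = (18 + b)*(49 + b) (M(b) = (b + (-7)²)*(b + 18) = (b + 49)*(18 + b) = (49 + b)*(18 + b) = (18 + b)*(49 + b))
N(o) = √(-89 + o)
N(221) - M((5 - 4)*(-2 + 1)) = √(-89 + 221) - (882 + ((5 - 4)*(-2 + 1))² + 67*((5 - 4)*(-2 + 1))) = √132 - (882 + (1*(-1))² + 67*(1*(-1))) = 2*√33 - (882 + (-1)² + 67*(-1)) = 2*√33 - (882 + 1 - 67) = 2*√33 - 1*816 = 2*√33 - 816 = -816 + 2*√33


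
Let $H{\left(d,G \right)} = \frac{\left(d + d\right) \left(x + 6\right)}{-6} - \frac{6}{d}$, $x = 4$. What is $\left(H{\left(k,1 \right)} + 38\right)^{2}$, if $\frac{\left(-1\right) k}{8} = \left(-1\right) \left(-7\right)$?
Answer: $\frac{356492161}{7056} \approx 50523.0$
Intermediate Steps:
$k = -56$ ($k = - 8 \left(\left(-1\right) \left(-7\right)\right) = \left(-8\right) 7 = -56$)
$H{\left(d,G \right)} = - \frac{6}{d} - \frac{10 d}{3}$ ($H{\left(d,G \right)} = \frac{\left(d + d\right) \left(4 + 6\right)}{-6} - \frac{6}{d} = 2 d 10 \left(- \frac{1}{6}\right) - \frac{6}{d} = 20 d \left(- \frac{1}{6}\right) - \frac{6}{d} = - \frac{10 d}{3} - \frac{6}{d} = - \frac{6}{d} - \frac{10 d}{3}$)
$\left(H{\left(k,1 \right)} + 38\right)^{2} = \left(\left(- \frac{6}{-56} - - \frac{560}{3}\right) + 38\right)^{2} = \left(\left(\left(-6\right) \left(- \frac{1}{56}\right) + \frac{560}{3}\right) + 38\right)^{2} = \left(\left(\frac{3}{28} + \frac{560}{3}\right) + 38\right)^{2} = \left(\frac{15689}{84} + 38\right)^{2} = \left(\frac{18881}{84}\right)^{2} = \frac{356492161}{7056}$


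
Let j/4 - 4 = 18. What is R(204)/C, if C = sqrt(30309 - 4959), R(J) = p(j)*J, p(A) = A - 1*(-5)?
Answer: 3162*sqrt(6)/65 ≈ 119.16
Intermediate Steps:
j = 88 (j = 16 + 4*18 = 16 + 72 = 88)
p(A) = 5 + A (p(A) = A + 5 = 5 + A)
R(J) = 93*J (R(J) = (5 + 88)*J = 93*J)
C = 65*sqrt(6) (C = sqrt(25350) = 65*sqrt(6) ≈ 159.22)
R(204)/C = (93*204)/((65*sqrt(6))) = 18972*(sqrt(6)/390) = 3162*sqrt(6)/65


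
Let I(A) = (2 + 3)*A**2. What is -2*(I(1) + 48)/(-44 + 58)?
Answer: -53/7 ≈ -7.5714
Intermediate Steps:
I(A) = 5*A**2
-2*(I(1) + 48)/(-44 + 58) = -2*(5*1**2 + 48)/(-44 + 58) = -2*(5*1 + 48)/14 = -2*(5 + 48)/14 = -106/14 = -2*53/14 = -53/7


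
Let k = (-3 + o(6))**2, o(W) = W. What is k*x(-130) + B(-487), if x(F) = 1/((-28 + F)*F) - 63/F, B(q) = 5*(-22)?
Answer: -433961/4108 ≈ -105.64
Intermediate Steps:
B(q) = -110
k = 9 (k = (-3 + 6)**2 = 3**2 = 9)
x(F) = -63/F + 1/(F*(-28 + F)) (x(F) = 1/(F*(-28 + F)) - 63/F = -63/F + 1/(F*(-28 + F)))
k*x(-130) + B(-487) = 9*((1765 - 63*(-130))/((-130)*(-28 - 130))) - 110 = 9*(-1/130*(1765 + 8190)/(-158)) - 110 = 9*(-1/130*(-1/158)*9955) - 110 = 9*(1991/4108) - 110 = 17919/4108 - 110 = -433961/4108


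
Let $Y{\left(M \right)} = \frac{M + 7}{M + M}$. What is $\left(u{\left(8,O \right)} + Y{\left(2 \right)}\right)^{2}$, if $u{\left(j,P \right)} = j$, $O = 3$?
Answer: $\frac{1681}{16} \approx 105.06$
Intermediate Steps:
$Y{\left(M \right)} = \frac{7 + M}{2 M}$
$\left(u{\left(8,O \right)} + Y{\left(2 \right)}\right)^{2} = \left(8 + \frac{7 + 2}{2 \cdot 2}\right)^{2} = \left(8 + \frac{1}{2} \cdot \frac{1}{2} \cdot 9\right)^{2} = \left(8 + \frac{9}{4}\right)^{2} = \left(\frac{41}{4}\right)^{2} = \frac{1681}{16}$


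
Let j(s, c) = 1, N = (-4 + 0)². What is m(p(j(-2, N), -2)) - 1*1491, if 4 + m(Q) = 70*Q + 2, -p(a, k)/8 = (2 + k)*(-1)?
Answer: -1493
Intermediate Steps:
N = 16 (N = (-4)² = 16)
p(a, k) = 16 + 8*k (p(a, k) = -8*(2 + k)*(-1) = -8*(-2 - k) = 16 + 8*k)
m(Q) = -2 + 70*Q (m(Q) = -4 + (70*Q + 2) = -4 + (2 + 70*Q) = -2 + 70*Q)
m(p(j(-2, N), -2)) - 1*1491 = (-2 + 70*(16 + 8*(-2))) - 1*1491 = (-2 + 70*(16 - 16)) - 1491 = (-2 + 70*0) - 1491 = (-2 + 0) - 1491 = -2 - 1491 = -1493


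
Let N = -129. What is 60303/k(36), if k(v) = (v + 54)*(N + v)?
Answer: -20101/2790 ≈ -7.2047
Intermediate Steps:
k(v) = (-129 + v)*(54 + v) (k(v) = (v + 54)*(-129 + v) = (54 + v)*(-129 + v) = (-129 + v)*(54 + v))
60303/k(36) = 60303/(-6966 + 36² - 75*36) = 60303/(-6966 + 1296 - 2700) = 60303/(-8370) = 60303*(-1/8370) = -20101/2790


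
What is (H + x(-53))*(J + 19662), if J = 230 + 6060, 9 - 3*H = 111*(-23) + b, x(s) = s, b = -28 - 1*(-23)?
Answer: 62492416/3 ≈ 2.0831e+7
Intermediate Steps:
b = -5 (b = -28 + 23 = -5)
H = 2567/3 (H = 3 - (111*(-23) - 5)/3 = 3 - (-2553 - 5)/3 = 3 - ⅓*(-2558) = 3 + 2558/3 = 2567/3 ≈ 855.67)
J = 6290
(H + x(-53))*(J + 19662) = (2567/3 - 53)*(6290 + 19662) = (2408/3)*25952 = 62492416/3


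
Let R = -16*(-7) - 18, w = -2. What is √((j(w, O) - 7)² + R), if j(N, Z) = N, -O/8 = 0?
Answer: 5*√7 ≈ 13.229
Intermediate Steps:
O = 0 (O = -8*0 = 0)
R = 94 (R = 112 - 18 = 94)
√((j(w, O) - 7)² + R) = √((-2 - 7)² + 94) = √((-9)² + 94) = √(81 + 94) = √175 = 5*√7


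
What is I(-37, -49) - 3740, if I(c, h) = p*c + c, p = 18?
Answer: -4443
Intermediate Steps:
I(c, h) = 19*c (I(c, h) = 18*c + c = 19*c)
I(-37, -49) - 3740 = 19*(-37) - 3740 = -703 - 3740 = -4443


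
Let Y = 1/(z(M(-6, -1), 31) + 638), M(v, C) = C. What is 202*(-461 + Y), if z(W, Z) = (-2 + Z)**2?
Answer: -137727236/1479 ≈ -93122.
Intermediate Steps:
Y = 1/1479 (Y = 1/((-2 + 31)**2 + 638) = 1/(29**2 + 638) = 1/(841 + 638) = 1/1479 ≈ 0.00067613)
202*(-461 + Y) = 202*(-461 + 1/1479) = 202*(-681818/1479) = -137727236/1479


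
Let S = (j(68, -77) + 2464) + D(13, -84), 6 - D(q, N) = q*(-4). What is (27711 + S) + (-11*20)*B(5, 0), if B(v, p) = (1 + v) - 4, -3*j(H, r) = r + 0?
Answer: 89456/3 ≈ 29819.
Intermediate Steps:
j(H, r) = -r/3 (j(H, r) = -(r + 0)/3 = -r/3)
D(q, N) = 6 + 4*q (D(q, N) = 6 - q*(-4) = 6 - (-4)*q = 6 + 4*q)
B(v, p) = -3 + v
S = 7643/3 (S = (-⅓*(-77) + 2464) + (6 + 4*13) = (77/3 + 2464) + (6 + 52) = 7469/3 + 58 = 7643/3 ≈ 2547.7)
(27711 + S) + (-11*20)*B(5, 0) = (27711 + 7643/3) + (-11*20)*(-3 + 5) = 90776/3 - 220*2 = 90776/3 - 440 = 89456/3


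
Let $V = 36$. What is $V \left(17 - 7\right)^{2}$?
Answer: $3600$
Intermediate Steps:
$V \left(17 - 7\right)^{2} = 36 \left(17 - 7\right)^{2} = 36 \cdot 10^{2} = 36 \cdot 100 = 3600$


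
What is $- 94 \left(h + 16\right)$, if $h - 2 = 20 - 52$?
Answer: $1316$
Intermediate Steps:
$h = -30$ ($h = 2 + \left(20 - 52\right) = 2 - 32 = -30$)
$- 94 \left(h + 16\right) = - 94 \left(-30 + 16\right) = \left(-94\right) \left(-14\right) = 1316$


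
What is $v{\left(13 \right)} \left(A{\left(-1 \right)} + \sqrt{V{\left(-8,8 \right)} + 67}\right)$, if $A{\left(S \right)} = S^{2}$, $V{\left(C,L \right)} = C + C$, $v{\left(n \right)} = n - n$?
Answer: $0$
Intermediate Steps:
$v{\left(n \right)} = 0$
$V{\left(C,L \right)} = 2 C$
$v{\left(13 \right)} \left(A{\left(-1 \right)} + \sqrt{V{\left(-8,8 \right)} + 67}\right) = 0 \left(\left(-1\right)^{2} + \sqrt{2 \left(-8\right) + 67}\right) = 0 \left(1 + \sqrt{-16 + 67}\right) = 0 \left(1 + \sqrt{51}\right) = 0$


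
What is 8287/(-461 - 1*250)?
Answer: -8287/711 ≈ -11.655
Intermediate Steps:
8287/(-461 - 1*250) = 8287/(-461 - 250) = 8287/(-711) = 8287*(-1/711) = -8287/711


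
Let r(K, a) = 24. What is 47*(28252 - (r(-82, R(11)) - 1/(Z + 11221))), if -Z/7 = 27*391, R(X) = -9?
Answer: 83155905401/62678 ≈ 1.3267e+6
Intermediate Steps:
Z = -73899 (Z = -189*391 = -7*10557 = -73899)
47*(28252 - (r(-82, R(11)) - 1/(Z + 11221))) = 47*(28252 - (24 - 1/(-73899 + 11221))) = 47*(28252 - (24 - 1/(-62678))) = 47*(28252 - (24 - 1*(-1/62678))) = 47*(28252 - (24 + 1/62678)) = 47*(28252 - 1*1504273/62678) = 47*(28252 - 1504273/62678) = 47*(1769274583/62678) = 83155905401/62678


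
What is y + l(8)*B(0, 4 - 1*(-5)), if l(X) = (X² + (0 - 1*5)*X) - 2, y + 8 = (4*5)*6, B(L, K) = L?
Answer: 112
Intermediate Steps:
y = 112 (y = -8 + (4*5)*6 = -8 + 20*6 = -8 + 120 = 112)
l(X) = -2 + X² - 5*X (l(X) = (X² + (0 - 5)*X) - 2 = (X² - 5*X) - 2 = -2 + X² - 5*X)
y + l(8)*B(0, 4 - 1*(-5)) = 112 + (-2 + 8² - 5*8)*0 = 112 + (-2 + 64 - 40)*0 = 112 + 22*0 = 112 + 0 = 112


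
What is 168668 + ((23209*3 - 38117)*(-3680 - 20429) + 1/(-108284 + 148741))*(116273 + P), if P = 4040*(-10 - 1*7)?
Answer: -1462730626743125721/40457 ≈ -3.6155e+13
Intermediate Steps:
P = -68680 (P = 4040*(-10 - 7) = 4040*(-17) = -68680)
168668 + ((23209*3 - 38117)*(-3680 - 20429) + 1/(-108284 + 148741))*(116273 + P) = 168668 + ((23209*3 - 38117)*(-3680 - 20429) + 1/(-108284 + 148741))*(116273 - 68680) = 168668 + ((69627 - 38117)*(-24109) + 1/40457)*47593 = 168668 + (31510*(-24109) + 1/40457)*47593 = 168668 + (-759674590 + 1/40457)*47593 = 168668 - 30734154887629/40457*47593 = 168668 - 1462730633566926997/40457 = -1462730626743125721/40457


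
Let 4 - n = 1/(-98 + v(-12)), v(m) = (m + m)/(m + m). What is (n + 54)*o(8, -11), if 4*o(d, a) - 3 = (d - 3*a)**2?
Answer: 2368967/97 ≈ 24422.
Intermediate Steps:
v(m) = 1 (v(m) = (2*m)/((2*m)) = (2*m)*(1/(2*m)) = 1)
n = 389/97 (n = 4 - 1/(-98 + 1) = 4 - 1/(-97) = 4 - 1*(-1/97) = 4 + 1/97 = 389/97 ≈ 4.0103)
o(d, a) = 3/4 + (d - 3*a)**2/4
(n + 54)*o(8, -11) = (389/97 + 54)*(3/4 + (-1*8 + 3*(-11))**2/4) = 5627*(3/4 + (-8 - 33)**2/4)/97 = 5627*(3/4 + (1/4)*(-41)**2)/97 = 5627*(3/4 + (1/4)*1681)/97 = 5627*(3/4 + 1681/4)/97 = (5627/97)*421 = 2368967/97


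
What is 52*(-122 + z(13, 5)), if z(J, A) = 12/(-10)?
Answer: -32032/5 ≈ -6406.4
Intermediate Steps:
z(J, A) = -6/5 (z(J, A) = 12*(-⅒) = -6/5)
52*(-122 + z(13, 5)) = 52*(-122 - 6/5) = 52*(-616/5) = -32032/5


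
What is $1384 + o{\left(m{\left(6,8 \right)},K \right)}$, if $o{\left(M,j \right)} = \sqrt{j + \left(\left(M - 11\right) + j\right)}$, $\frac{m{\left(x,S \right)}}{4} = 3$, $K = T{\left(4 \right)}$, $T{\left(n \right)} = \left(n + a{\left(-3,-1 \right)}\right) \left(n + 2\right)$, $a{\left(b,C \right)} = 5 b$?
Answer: $1384 + i \sqrt{131} \approx 1384.0 + 11.446 i$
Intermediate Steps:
$T{\left(n \right)} = \left(-15 + n\right) \left(2 + n\right)$ ($T{\left(n \right)} = \left(n + 5 \left(-3\right)\right) \left(n + 2\right) = \left(n - 15\right) \left(2 + n\right) = \left(-15 + n\right) \left(2 + n\right)$)
$K = -66$ ($K = -30 + 4^{2} - 52 = -30 + 16 - 52 = -66$)
$m{\left(x,S \right)} = 12$ ($m{\left(x,S \right)} = 4 \cdot 3 = 12$)
$o{\left(M,j \right)} = \sqrt{-11 + M + 2 j}$ ($o{\left(M,j \right)} = \sqrt{j + \left(\left(-11 + M\right) + j\right)} = \sqrt{j + \left(-11 + M + j\right)} = \sqrt{-11 + M + 2 j}$)
$1384 + o{\left(m{\left(6,8 \right)},K \right)} = 1384 + \sqrt{-11 + 12 + 2 \left(-66\right)} = 1384 + \sqrt{-11 + 12 - 132} = 1384 + \sqrt{-131} = 1384 + i \sqrt{131}$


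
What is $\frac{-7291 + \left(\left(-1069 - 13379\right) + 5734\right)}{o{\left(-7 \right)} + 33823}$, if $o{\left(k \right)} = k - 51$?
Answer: $- \frac{1067}{2251} \approx -0.47401$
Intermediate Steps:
$o{\left(k \right)} = -51 + k$
$\frac{-7291 + \left(\left(-1069 - 13379\right) + 5734\right)}{o{\left(-7 \right)} + 33823} = \frac{-7291 + \left(\left(-1069 - 13379\right) + 5734\right)}{\left(-51 - 7\right) + 33823} = \frac{-7291 + \left(-14448 + 5734\right)}{-58 + 33823} = \frac{-7291 - 8714}{33765} = \left(-16005\right) \frac{1}{33765} = - \frac{1067}{2251}$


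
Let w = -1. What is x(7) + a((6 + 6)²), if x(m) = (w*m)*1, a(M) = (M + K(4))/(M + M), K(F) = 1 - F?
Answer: -625/96 ≈ -6.5104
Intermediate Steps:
a(M) = (-3 + M)/(2*M) (a(M) = (M + (1 - 1*4))/(M + M) = (M + (1 - 4))/((2*M)) = (M - 3)*(1/(2*M)) = (-3 + M)*(1/(2*M)) = (-3 + M)/(2*M))
x(m) = -m (x(m) = -m*1 = -m)
x(7) + a((6 + 6)²) = -1*7 + (-3 + (6 + 6)²)/(2*((6 + 6)²)) = -7 + (-3 + 12²)/(2*(12²)) = -7 + (½)*(-3 + 144)/144 = -7 + (½)*(1/144)*141 = -7 + 47/96 = -625/96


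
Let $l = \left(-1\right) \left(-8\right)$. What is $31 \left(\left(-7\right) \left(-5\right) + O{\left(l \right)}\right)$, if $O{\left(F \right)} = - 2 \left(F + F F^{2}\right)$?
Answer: $-31155$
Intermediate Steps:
$l = 8$
$O{\left(F \right)} = - 2 F - 2 F^{3}$ ($O{\left(F \right)} = - 2 \left(F + F^{3}\right) = - 2 F - 2 F^{3}$)
$31 \left(\left(-7\right) \left(-5\right) + O{\left(l \right)}\right) = 31 \left(\left(-7\right) \left(-5\right) - 16 \left(1 + 8^{2}\right)\right) = 31 \left(35 - 16 \left(1 + 64\right)\right) = 31 \left(35 - 16 \cdot 65\right) = 31 \left(35 - 1040\right) = 31 \left(-1005\right) = -31155$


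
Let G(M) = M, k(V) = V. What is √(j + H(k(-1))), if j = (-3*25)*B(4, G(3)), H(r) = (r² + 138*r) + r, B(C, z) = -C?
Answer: 9*√2 ≈ 12.728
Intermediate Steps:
H(r) = r² + 139*r
j = 300 (j = (-3*25)*(-1*4) = -75*(-4) = 300)
√(j + H(k(-1))) = √(300 - (139 - 1)) = √(300 - 1*138) = √(300 - 138) = √162 = 9*√2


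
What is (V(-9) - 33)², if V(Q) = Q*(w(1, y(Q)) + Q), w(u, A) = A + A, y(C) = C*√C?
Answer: -233892 + 46656*I ≈ -2.3389e+5 + 46656.0*I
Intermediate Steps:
y(C) = C^(3/2)
w(u, A) = 2*A
V(Q) = Q*(Q + 2*Q^(3/2)) (V(Q) = Q*(2*Q^(3/2) + Q) = Q*(Q + 2*Q^(3/2)))
(V(-9) - 33)² = (-9*(-9 + 2*(-9)^(3/2)) - 33)² = (-9*(-9 + 2*(-27*I)) - 33)² = (-9*(-9 - 54*I) - 33)² = ((81 + 486*I) - 33)² = (48 + 486*I)²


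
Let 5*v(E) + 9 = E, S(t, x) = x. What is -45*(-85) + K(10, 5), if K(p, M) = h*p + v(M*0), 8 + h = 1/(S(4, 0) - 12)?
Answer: 112271/30 ≈ 3742.4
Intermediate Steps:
v(E) = -9/5 + E/5
h = -97/12 (h = -8 + 1/(0 - 12) = -8 + 1/(-12) = -8 - 1/12 = -97/12 ≈ -8.0833)
K(p, M) = -9/5 - 97*p/12 (K(p, M) = -97*p/12 + (-9/5 + (M*0)/5) = -97*p/12 + (-9/5 + (1/5)*0) = -97*p/12 + (-9/5 + 0) = -97*p/12 - 9/5 = -9/5 - 97*p/12)
-45*(-85) + K(10, 5) = -45*(-85) + (-9/5 - 97/12*10) = 3825 + (-9/5 - 485/6) = 3825 - 2479/30 = 112271/30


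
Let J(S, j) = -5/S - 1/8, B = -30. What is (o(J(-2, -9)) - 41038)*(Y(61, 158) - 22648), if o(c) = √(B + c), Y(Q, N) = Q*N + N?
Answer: 527420376 - 3213*I*√442 ≈ 5.2742e+8 - 67550.0*I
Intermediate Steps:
J(S, j) = -⅛ - 5/S (J(S, j) = -5/S - 1*⅛ = -5/S - ⅛ = -⅛ - 5/S)
Y(Q, N) = N + N*Q (Y(Q, N) = N*Q + N = N + N*Q)
o(c) = √(-30 + c)
(o(J(-2, -9)) - 41038)*(Y(61, 158) - 22648) = (√(-30 + (⅛)*(-40 - 1*(-2))/(-2)) - 41038)*(158*(1 + 61) - 22648) = (√(-30 + (⅛)*(-½)*(-40 + 2)) - 41038)*(158*62 - 22648) = (√(-30 + (⅛)*(-½)*(-38)) - 41038)*(9796 - 22648) = (√(-30 + 19/8) - 41038)*(-12852) = (√(-221/8) - 41038)*(-12852) = (I*√442/4 - 41038)*(-12852) = (-41038 + I*√442/4)*(-12852) = 527420376 - 3213*I*√442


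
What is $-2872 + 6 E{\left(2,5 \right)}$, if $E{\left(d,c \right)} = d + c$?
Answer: $-2830$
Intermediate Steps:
$E{\left(d,c \right)} = c + d$
$-2872 + 6 E{\left(2,5 \right)} = -2872 + 6 \left(5 + 2\right) = -2872 + 6 \cdot 7 = -2872 + 42 = -2830$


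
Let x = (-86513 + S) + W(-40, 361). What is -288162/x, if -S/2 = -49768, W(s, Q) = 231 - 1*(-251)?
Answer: -288162/13505 ≈ -21.337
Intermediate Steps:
W(s, Q) = 482 (W(s, Q) = 231 + 251 = 482)
S = 99536 (S = -2*(-49768) = 99536)
x = 13505 (x = (-86513 + 99536) + 482 = 13023 + 482 = 13505)
-288162/x = -288162/13505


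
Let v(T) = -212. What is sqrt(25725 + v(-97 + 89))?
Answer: sqrt(25513) ≈ 159.73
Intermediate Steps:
sqrt(25725 + v(-97 + 89)) = sqrt(25725 - 212) = sqrt(25513)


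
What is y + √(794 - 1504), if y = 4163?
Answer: 4163 + I*√710 ≈ 4163.0 + 26.646*I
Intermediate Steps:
y + √(794 - 1504) = 4163 + √(794 - 1504) = 4163 + √(-710) = 4163 + I*√710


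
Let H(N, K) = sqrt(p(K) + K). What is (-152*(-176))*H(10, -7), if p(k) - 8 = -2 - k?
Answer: 26752*sqrt(6) ≈ 65529.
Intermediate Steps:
p(k) = 6 - k (p(k) = 8 + (-2 - k) = 6 - k)
H(N, K) = sqrt(6) (H(N, K) = sqrt((6 - K) + K) = sqrt(6))
(-152*(-176))*H(10, -7) = (-152*(-176))*sqrt(6) = 26752*sqrt(6)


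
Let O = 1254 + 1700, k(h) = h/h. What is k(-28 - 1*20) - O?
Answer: -2953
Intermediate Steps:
k(h) = 1
O = 2954
k(-28 - 1*20) - O = 1 - 1*2954 = 1 - 2954 = -2953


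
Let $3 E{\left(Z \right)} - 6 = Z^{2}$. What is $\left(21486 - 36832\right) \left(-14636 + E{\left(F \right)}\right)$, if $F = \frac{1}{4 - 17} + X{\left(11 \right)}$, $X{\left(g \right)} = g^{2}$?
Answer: $\frac{25311968628}{169} \approx 1.4977 \cdot 10^{8}$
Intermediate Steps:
$F = \frac{1572}{13}$ ($F = \frac{1}{4 - 17} + 11^{2} = \frac{1}{-13} + 121 = - \frac{1}{13} + 121 = \frac{1572}{13} \approx 120.92$)
$E{\left(Z \right)} = 2 + \frac{Z^{2}}{3}$
$\left(21486 - 36832\right) \left(-14636 + E{\left(F \right)}\right) = \left(21486 - 36832\right) \left(-14636 + \left(2 + \frac{\left(\frac{1572}{13}\right)^{2}}{3}\right)\right) = - 15346 \left(-14636 + \left(2 + \frac{1}{3} \cdot \frac{2471184}{169}\right)\right) = - 15346 \left(-14636 + \left(2 + \frac{823728}{169}\right)\right) = - 15346 \left(-14636 + \frac{824066}{169}\right) = \left(-15346\right) \left(- \frac{1649418}{169}\right) = \frac{25311968628}{169}$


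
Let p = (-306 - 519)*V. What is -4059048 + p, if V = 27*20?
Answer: -4504548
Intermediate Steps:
V = 540
p = -445500 (p = (-306 - 519)*540 = -825*540 = -445500)
-4059048 + p = -4059048 - 445500 = -4504548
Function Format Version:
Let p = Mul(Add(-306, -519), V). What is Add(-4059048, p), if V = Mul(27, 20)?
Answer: -4504548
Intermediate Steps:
V = 540
p = -445500 (p = Mul(Add(-306, -519), 540) = Mul(-825, 540) = -445500)
Add(-4059048, p) = Add(-4059048, -445500) = -4504548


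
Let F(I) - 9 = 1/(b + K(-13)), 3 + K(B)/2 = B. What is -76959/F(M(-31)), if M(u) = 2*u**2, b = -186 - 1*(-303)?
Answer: -6541515/766 ≈ -8539.8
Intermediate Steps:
b = 117 (b = -186 + 303 = 117)
K(B) = -6 + 2*B
F(I) = 766/85 (F(I) = 9 + 1/(117 + (-6 + 2*(-13))) = 9 + 1/(117 + (-6 - 26)) = 9 + 1/(117 - 32) = 9 + 1/85 = 766/85)
-76959/F(M(-31)) = -76959/766/85 = -76959*85/766 = -6541515/766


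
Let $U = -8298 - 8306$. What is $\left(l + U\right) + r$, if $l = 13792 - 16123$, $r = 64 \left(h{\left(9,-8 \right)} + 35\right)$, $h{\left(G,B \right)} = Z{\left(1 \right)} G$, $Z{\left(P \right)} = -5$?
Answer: $-19575$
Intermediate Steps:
$h{\left(G,B \right)} = - 5 G$
$U = -16604$ ($U = -8298 - 8306 = -16604$)
$r = -640$ ($r = 64 \left(\left(-5\right) 9 + 35\right) = 64 \left(-45 + 35\right) = 64 \left(-10\right) = -640$)
$l = -2331$
$\left(l + U\right) + r = \left(-2331 - 16604\right) - 640 = -18935 - 640 = -19575$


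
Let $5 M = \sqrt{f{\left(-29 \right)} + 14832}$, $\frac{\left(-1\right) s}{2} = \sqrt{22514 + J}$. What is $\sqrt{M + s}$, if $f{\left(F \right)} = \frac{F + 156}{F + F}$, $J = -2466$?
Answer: $\frac{\sqrt{- 672800 \sqrt{1253} + 290 \sqrt{49887482}}}{290} \approx 16.088 i$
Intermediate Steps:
$f{\left(F \right)} = \frac{156 + F}{2 F}$
$s = - 8 \sqrt{1253}$ ($s = - 2 \sqrt{22514 - 2466} = - 2 \sqrt{20048} = - 2 \cdot 4 \sqrt{1253} = - 8 \sqrt{1253} \approx -283.18$)
$M = \frac{\sqrt{49887482}}{290}$ ($M = \frac{\sqrt{\frac{156 - 29}{2 \left(-29\right)} + 14832}}{5} = \frac{\sqrt{\frac{1}{2} \left(- \frac{1}{29}\right) 127 + 14832}}{5} = \frac{\sqrt{- \frac{127}{58} + 14832}}{5} = \frac{\sqrt{\frac{860129}{58}}}{5} = \frac{\frac{1}{58} \sqrt{49887482}}{5} = \frac{\sqrt{49887482}}{290} \approx 24.356$)
$\sqrt{M + s} = \sqrt{\frac{\sqrt{49887482}}{290} - 8 \sqrt{1253}} = \sqrt{- 8 \sqrt{1253} + \frac{\sqrt{49887482}}{290}}$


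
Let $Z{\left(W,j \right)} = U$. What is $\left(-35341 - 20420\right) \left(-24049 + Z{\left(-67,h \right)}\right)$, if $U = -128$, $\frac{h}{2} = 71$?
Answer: $1348133697$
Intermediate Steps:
$h = 142$ ($h = 2 \cdot 71 = 142$)
$Z{\left(W,j \right)} = -128$
$\left(-35341 - 20420\right) \left(-24049 + Z{\left(-67,h \right)}\right) = \left(-35341 - 20420\right) \left(-24049 - 128\right) = \left(-55761\right) \left(-24177\right) = 1348133697$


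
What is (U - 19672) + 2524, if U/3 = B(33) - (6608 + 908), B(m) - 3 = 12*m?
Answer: -38499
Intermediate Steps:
B(m) = 3 + 12*m
U = -21351 (U = 3*((3 + 12*33) - (6608 + 908)) = 3*((3 + 396) - 1*7516) = 3*(399 - 7516) = 3*(-7117) = -21351)
(U - 19672) + 2524 = (-21351 - 19672) + 2524 = -41023 + 2524 = -38499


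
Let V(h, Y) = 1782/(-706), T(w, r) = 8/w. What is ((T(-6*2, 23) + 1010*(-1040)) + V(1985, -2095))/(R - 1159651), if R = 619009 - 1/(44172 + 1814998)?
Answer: 295442558292490/152064137854617 ≈ 1.9429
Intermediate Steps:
R = 1150842962529/1859170 (R = 619009 - 1/1859170 = 1150842962529/1859170 ≈ 6.1901e+5)
V(h, Y) = -891/353 (V(h, Y) = 1782*(-1/706) = -891/353)
((T(-6*2, 23) + 1010*(-1040)) + V(1985, -2095))/(R - 1159651) = ((8/((-6*2)) + 1010*(-1040)) - 891/353)/(1150842962529/1859170 - 1159651) = ((8/(-12) - 1050400) - 891/353)/(-1005145387141/1859170) = ((8*(-1/12) - 1050400) - 891/353)*(-1859170/1005145387141) = ((-⅔ - 1050400) - 891/353)*(-1859170/1005145387141) = (-3151202/3 - 891/353)*(-1859170/1005145387141) = -1112376979/1059*(-1859170/1005145387141) = 295442558292490/152064137854617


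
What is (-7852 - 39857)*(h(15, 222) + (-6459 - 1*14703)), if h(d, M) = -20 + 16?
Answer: 1009808694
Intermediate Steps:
h(d, M) = -4
(-7852 - 39857)*(h(15, 222) + (-6459 - 1*14703)) = (-7852 - 39857)*(-4 + (-6459 - 1*14703)) = -47709*(-4 + (-6459 - 14703)) = -47709*(-4 - 21162) = -47709*(-21166) = 1009808694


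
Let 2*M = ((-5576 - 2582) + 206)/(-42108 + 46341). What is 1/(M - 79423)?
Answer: -4233/336201535 ≈ -1.2591e-5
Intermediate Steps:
M = -3976/4233 (M = (((-5576 - 2582) + 206)/(-42108 + 46341))/2 = ((-8158 + 206)/4233)/2 = (-7952*1/4233)/2 = (½)*(-7952/4233) = -3976/4233 ≈ -0.93929)
1/(M - 79423) = 1/(-3976/4233 - 79423) = 1/(-336201535/4233) = -4233/336201535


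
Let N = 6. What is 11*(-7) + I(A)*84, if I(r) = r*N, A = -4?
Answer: -2093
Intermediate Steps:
I(r) = 6*r (I(r) = r*6 = 6*r)
11*(-7) + I(A)*84 = 11*(-7) + (6*(-4))*84 = -77 - 24*84 = -77 - 2016 = -2093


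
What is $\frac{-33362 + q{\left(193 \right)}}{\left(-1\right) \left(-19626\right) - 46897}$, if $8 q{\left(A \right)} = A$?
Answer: $\frac{266703}{218168} \approx 1.2225$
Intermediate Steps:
$q{\left(A \right)} = \frac{A}{8}$
$\frac{-33362 + q{\left(193 \right)}}{\left(-1\right) \left(-19626\right) - 46897} = \frac{-33362 + \frac{1}{8} \cdot 193}{\left(-1\right) \left(-19626\right) - 46897} = \frac{-33362 + \frac{193}{8}}{19626 - 46897} = - \frac{266703}{8 \left(-27271\right)} = \left(- \frac{266703}{8}\right) \left(- \frac{1}{27271}\right) = \frac{266703}{218168}$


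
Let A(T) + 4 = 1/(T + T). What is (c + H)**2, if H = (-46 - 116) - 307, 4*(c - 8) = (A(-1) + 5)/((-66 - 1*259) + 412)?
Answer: 102947931025/484416 ≈ 2.1252e+5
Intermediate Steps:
A(T) = -4 + 1/(2*T) (A(T) = -4 + 1/(T + T) = -4 + 1/(2*T))
c = 5569/696 (c = 8 + (((-4 + (1/2)/(-1)) + 5)/((-66 - 1*259) + 412))/4 = 8 + (((-4 + (1/2)*(-1)) + 5)/((-66 - 259) + 412))/4 = 8 + (((-4 - 1/2) + 5)/(-325 + 412))/4 = 8 + ((-9/2 + 5)/87)/4 = 8 + ((1/2)*(1/87))/4 = 8 + (1/4)*(1/174) = 8 + 1/696 = 5569/696 ≈ 8.0014)
H = -469 (H = -162 - 307 = -469)
(c + H)**2 = (5569/696 - 469)**2 = (-320855/696)**2 = 102947931025/484416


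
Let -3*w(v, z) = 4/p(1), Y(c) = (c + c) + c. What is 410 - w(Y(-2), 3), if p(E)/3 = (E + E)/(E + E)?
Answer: 3694/9 ≈ 410.44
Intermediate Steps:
Y(c) = 3*c (Y(c) = 2*c + c = 3*c)
p(E) = 3 (p(E) = 3*((E + E)/(E + E)) = 3*((2*E)/((2*E))) = 3*((2*E)*(1/(2*E))) = 3*1 = 3)
w(v, z) = -4/9 (w(v, z) = -4/(3*3) = -⅓*4/3 = -4/9)
410 - w(Y(-2), 3) = 410 - 1*(-4/9) = 410 + 4/9 = 3694/9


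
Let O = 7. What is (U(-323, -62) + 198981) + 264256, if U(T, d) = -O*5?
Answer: 463202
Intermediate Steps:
U(T, d) = -35 (U(T, d) = -1*7*5 = -7*5 = -35)
(U(-323, -62) + 198981) + 264256 = (-35 + 198981) + 264256 = 198946 + 264256 = 463202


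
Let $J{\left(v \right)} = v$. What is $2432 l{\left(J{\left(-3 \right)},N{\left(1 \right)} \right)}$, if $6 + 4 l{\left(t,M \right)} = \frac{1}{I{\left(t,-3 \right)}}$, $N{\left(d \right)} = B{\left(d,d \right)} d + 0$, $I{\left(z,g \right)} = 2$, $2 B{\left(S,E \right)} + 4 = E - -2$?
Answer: $-3344$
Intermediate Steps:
$B{\left(S,E \right)} = -1 + \frac{E}{2}$ ($B{\left(S,E \right)} = -2 + \frac{E - -2}{2} = -2 + \frac{E + 2}{2} = -2 + \frac{2 + E}{2} = -2 + \left(1 + \frac{E}{2}\right) = -1 + \frac{E}{2}$)
$N{\left(d \right)} = d \left(-1 + \frac{d}{2}\right)$ ($N{\left(d \right)} = \left(-1 + \frac{d}{2}\right) d + 0 = d \left(-1 + \frac{d}{2}\right) + 0 = d \left(-1 + \frac{d}{2}\right)$)
$l{\left(t,M \right)} = - \frac{11}{8}$ ($l{\left(t,M \right)} = - \frac{3}{2} + \frac{1}{4 \cdot 2} = - \frac{3}{2} + \frac{1}{4} \cdot \frac{1}{2} = - \frac{3}{2} + \frac{1}{8} = - \frac{11}{8}$)
$2432 l{\left(J{\left(-3 \right)},N{\left(1 \right)} \right)} = 2432 \left(- \frac{11}{8}\right) = -3344$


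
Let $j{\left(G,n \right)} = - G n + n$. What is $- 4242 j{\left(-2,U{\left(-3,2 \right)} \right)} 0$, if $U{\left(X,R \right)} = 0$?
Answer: $0$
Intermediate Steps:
$j{\left(G,n \right)} = n - G n$ ($j{\left(G,n \right)} = - G n + n = n - G n$)
$- 4242 j{\left(-2,U{\left(-3,2 \right)} \right)} 0 = - 4242 \cdot 0 \left(1 - -2\right) 0 = - 4242 \cdot 0 \left(1 + 2\right) 0 = - 4242 \cdot 0 \cdot 3 \cdot 0 = - 4242 \cdot 0 \cdot 0 = \left(-4242\right) 0 = 0$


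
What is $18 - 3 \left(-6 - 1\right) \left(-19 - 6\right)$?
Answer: $-507$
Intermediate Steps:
$18 - 3 \left(-6 - 1\right) \left(-19 - 6\right) = 18 - 3 \left(-6 + \left(-3 + 2\right)\right) \left(-25\right) = 18 - 3 \left(-6 - 1\right) \left(-25\right) = 18 - 3 \left(\left(-7\right) \left(-25\right)\right) = 18 - 525 = -507$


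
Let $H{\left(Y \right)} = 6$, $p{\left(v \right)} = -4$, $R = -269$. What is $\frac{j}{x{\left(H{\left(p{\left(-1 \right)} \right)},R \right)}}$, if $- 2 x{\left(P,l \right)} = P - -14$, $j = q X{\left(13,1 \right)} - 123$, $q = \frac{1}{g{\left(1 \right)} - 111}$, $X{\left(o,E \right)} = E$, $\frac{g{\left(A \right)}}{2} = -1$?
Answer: $\frac{1390}{113} \approx 12.301$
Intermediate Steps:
$g{\left(A \right)} = -2$ ($g{\left(A \right)} = 2 \left(-1\right) = -2$)
$q = - \frac{1}{113}$ ($q = \frac{1}{-2 - 111} = \frac{1}{-113} = - \frac{1}{113} \approx -0.0088496$)
$j = - \frac{13900}{113}$ ($j = \left(- \frac{1}{113}\right) 1 - 123 = - \frac{1}{113} - 123 = - \frac{13900}{113} \approx -123.01$)
$x{\left(P,l \right)} = -7 - \frac{P}{2}$ ($x{\left(P,l \right)} = - \frac{P - -14}{2} = - \frac{P + 14}{2} = - \frac{14 + P}{2} = -7 - \frac{P}{2}$)
$\frac{j}{x{\left(H{\left(p{\left(-1 \right)} \right)},R \right)}} = - \frac{13900}{113 \left(-7 - 3\right)} = - \frac{13900}{113 \left(-10\right)} = \left(- \frac{13900}{113}\right) \left(- \frac{1}{10}\right) = \frac{1390}{113}$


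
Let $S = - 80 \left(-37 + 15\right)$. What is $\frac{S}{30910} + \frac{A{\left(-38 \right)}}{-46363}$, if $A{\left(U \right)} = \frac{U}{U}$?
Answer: $\frac{741527}{13028003} \approx 0.056918$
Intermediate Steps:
$A{\left(U \right)} = 1$
$S = 1760$ ($S = \left(-80\right) \left(-22\right) = 1760$)
$\frac{S}{30910} + \frac{A{\left(-38 \right)}}{-46363} = \frac{1760}{30910} + 1 \frac{1}{-46363} = 1760 \cdot \frac{1}{30910} + 1 \left(- \frac{1}{46363}\right) = \frac{16}{281} - \frac{1}{46363} = \frac{741527}{13028003}$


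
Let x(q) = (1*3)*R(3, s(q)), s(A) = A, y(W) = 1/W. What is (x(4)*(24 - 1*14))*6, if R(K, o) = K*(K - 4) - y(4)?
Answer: -585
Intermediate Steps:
R(K, o) = -1/4 + K*(-4 + K) (R(K, o) = K*(K - 4) - 1/4 = K*(-4 + K) - 1*1/4 = K*(-4 + K) - 1/4 = -1/4 + K*(-4 + K))
x(q) = -39/4 (x(q) = (1*3)*(-1/4 + 3**2 - 4*3) = 3*(-1/4 + 9 - 12) = 3*(-13/4) = -39/4)
(x(4)*(24 - 1*14))*6 = -39*(24 - 1*14)/4*6 = -39*(24 - 14)/4*6 = -39/4*10*6 = -195/2*6 = -585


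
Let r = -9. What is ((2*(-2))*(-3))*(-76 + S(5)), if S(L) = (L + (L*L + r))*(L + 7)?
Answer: 2112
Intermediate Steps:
S(L) = (7 + L)*(-9 + L + L²) (S(L) = (L + (L*L - 9))*(L + 7) = (L + (L² - 9))*(7 + L) = (L + (-9 + L²))*(7 + L) = (-9 + L + L²)*(7 + L) = (7 + L)*(-9 + L + L²))
((2*(-2))*(-3))*(-76 + S(5)) = ((2*(-2))*(-3))*(-76 + (-63 + 5³ - 2*5 + 8*5²)) = (-4*(-3))*(-76 + (-63 + 125 - 10 + 8*25)) = 12*(-76 + (-63 + 125 - 10 + 200)) = 12*(-76 + 252) = 12*176 = 2112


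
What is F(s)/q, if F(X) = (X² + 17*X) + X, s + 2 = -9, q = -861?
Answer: 11/123 ≈ 0.089431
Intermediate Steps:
s = -11 (s = -2 - 9 = -11)
F(X) = X² + 18*X
F(s)/q = -11*(18 - 11)/(-861) = -11*7*(-1/861) = -77*(-1/861) = 11/123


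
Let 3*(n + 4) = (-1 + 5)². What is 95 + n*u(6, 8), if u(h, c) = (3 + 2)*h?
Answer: 135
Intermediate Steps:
u(h, c) = 5*h
n = 4/3 (n = -4 + (-1 + 5)²/3 = -4 + (⅓)*4² = -4 + (⅓)*16 = -4 + 16/3 = 4/3 ≈ 1.3333)
95 + n*u(6, 8) = 95 + 4*(5*6)/3 = 95 + (4/3)*30 = 95 + 40 = 135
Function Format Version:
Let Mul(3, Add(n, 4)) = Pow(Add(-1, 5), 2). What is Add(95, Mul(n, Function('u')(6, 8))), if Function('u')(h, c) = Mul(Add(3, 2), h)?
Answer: 135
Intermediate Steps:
Function('u')(h, c) = Mul(5, h)
n = Rational(4, 3) (n = Add(-4, Mul(Rational(1, 3), Pow(Add(-1, 5), 2))) = Add(-4, Mul(Rational(1, 3), Pow(4, 2))) = Add(-4, Mul(Rational(1, 3), 16)) = Add(-4, Rational(16, 3)) = Rational(4, 3) ≈ 1.3333)
Add(95, Mul(n, Function('u')(6, 8))) = Add(95, Mul(Rational(4, 3), Mul(5, 6))) = Add(95, Mul(Rational(4, 3), 30)) = Add(95, 40) = 135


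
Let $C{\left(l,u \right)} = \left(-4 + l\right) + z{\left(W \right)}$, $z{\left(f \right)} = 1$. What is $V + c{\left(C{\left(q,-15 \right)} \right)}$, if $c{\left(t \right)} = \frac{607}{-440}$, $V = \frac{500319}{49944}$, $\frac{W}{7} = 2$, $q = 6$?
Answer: $\frac{1977337}{228910} \approx 8.6381$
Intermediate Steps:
$W = 14$ ($W = 7 \cdot 2 = 14$)
$V = \frac{166773}{16648}$ ($V = 500319 \cdot \frac{1}{49944} = \frac{166773}{16648} \approx 10.018$)
$C{\left(l,u \right)} = -3 + l$ ($C{\left(l,u \right)} = \left(-4 + l\right) + 1 = -3 + l$)
$c{\left(t \right)} = - \frac{607}{440}$ ($c{\left(t \right)} = 607 \left(- \frac{1}{440}\right) = - \frac{607}{440}$)
$V + c{\left(C{\left(q,-15 \right)} \right)} = \frac{166773}{16648} - \frac{607}{440} = \frac{1977337}{228910}$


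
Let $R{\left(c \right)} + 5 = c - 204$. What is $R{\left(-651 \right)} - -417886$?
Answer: $417026$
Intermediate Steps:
$R{\left(c \right)} = -209 + c$ ($R{\left(c \right)} = -5 + \left(c - 204\right) = -5 + \left(-204 + c\right) = -209 + c$)
$R{\left(-651 \right)} - -417886 = \left(-209 - 651\right) - -417886 = -860 + 417886 = 417026$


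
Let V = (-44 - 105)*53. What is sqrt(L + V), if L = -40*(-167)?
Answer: I*sqrt(1217) ≈ 34.885*I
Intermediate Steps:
L = 6680
V = -7897 (V = -149*53 = -7897)
sqrt(L + V) = sqrt(6680 - 7897) = sqrt(-1217) = I*sqrt(1217)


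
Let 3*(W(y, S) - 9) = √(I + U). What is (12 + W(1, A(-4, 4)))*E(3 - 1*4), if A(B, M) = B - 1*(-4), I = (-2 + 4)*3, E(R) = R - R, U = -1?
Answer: 0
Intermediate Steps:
E(R) = 0
I = 6 (I = 2*3 = 6)
A(B, M) = 4 + B (A(B, M) = B + 4 = 4 + B)
W(y, S) = 9 + √5/3 (W(y, S) = 9 + √(6 - 1)/3 = 9 + √5/3)
(12 + W(1, A(-4, 4)))*E(3 - 1*4) = (12 + (9 + √5/3))*0 = (21 + √5/3)*0 = 0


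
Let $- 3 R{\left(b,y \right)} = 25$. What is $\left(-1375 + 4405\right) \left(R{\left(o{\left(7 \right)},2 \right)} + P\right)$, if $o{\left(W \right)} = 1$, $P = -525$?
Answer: $-1616000$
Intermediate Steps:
$R{\left(b,y \right)} = - \frac{25}{3}$ ($R{\left(b,y \right)} = \left(- \frac{1}{3}\right) 25 = - \frac{25}{3}$)
$\left(-1375 + 4405\right) \left(R{\left(o{\left(7 \right)},2 \right)} + P\right) = \left(-1375 + 4405\right) \left(- \frac{25}{3} - 525\right) = 3030 \left(- \frac{1600}{3}\right) = -1616000$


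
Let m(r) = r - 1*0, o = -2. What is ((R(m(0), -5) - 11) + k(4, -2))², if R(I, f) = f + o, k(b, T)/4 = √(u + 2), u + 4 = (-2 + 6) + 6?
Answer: 452 - 288*√2 ≈ 44.706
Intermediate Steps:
u = 6 (u = -4 + ((-2 + 6) + 6) = -4 + (4 + 6) = -4 + 10 = 6)
k(b, T) = 8*√2 (k(b, T) = 4*√(6 + 2) = 4*√8 = 4*(2*√2) = 8*√2)
m(r) = r (m(r) = r + 0 = r)
R(I, f) = -2 + f (R(I, f) = f - 2 = -2 + f)
((R(m(0), -5) - 11) + k(4, -2))² = (((-2 - 5) - 11) + 8*√2)² = ((-7 - 11) + 8*√2)² = (-18 + 8*√2)²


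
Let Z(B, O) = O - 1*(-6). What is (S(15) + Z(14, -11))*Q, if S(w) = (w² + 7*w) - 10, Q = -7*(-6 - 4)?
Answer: 22050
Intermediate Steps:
Z(B, O) = 6 + O (Z(B, O) = O + 6 = 6 + O)
Q = 70 (Q = -7*(-10) = 70)
S(w) = -10 + w² + 7*w
(S(15) + Z(14, -11))*Q = ((-10 + 15² + 7*15) + (6 - 11))*70 = ((-10 + 225 + 105) - 5)*70 = (320 - 5)*70 = 315*70 = 22050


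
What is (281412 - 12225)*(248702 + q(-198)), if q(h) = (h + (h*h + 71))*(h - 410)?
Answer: -6328617057318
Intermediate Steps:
q(h) = (-410 + h)*(71 + h + h**2) (q(h) = (h + (h**2 + 71))*(-410 + h) = (h + (71 + h**2))*(-410 + h) = (71 + h + h**2)*(-410 + h) = (-410 + h)*(71 + h + h**2))
(281412 - 12225)*(248702 + q(-198)) = (281412 - 12225)*(248702 + (-29110 + (-198)**3 - 409*(-198)**2 - 339*(-198))) = 269187*(248702 + (-29110 - 7762392 - 409*39204 + 67122)) = 269187*(248702 + (-29110 - 7762392 - 16034436 + 67122)) = 269187*(248702 - 23758816) = 269187*(-23510114) = -6328617057318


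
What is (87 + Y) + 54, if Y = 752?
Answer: 893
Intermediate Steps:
(87 + Y) + 54 = (87 + 752) + 54 = 839 + 54 = 893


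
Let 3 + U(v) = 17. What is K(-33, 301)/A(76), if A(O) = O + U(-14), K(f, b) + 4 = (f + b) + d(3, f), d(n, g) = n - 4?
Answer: 263/90 ≈ 2.9222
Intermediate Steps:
d(n, g) = -4 + n
U(v) = 14 (U(v) = -3 + 17 = 14)
K(f, b) = -5 + b + f (K(f, b) = -4 + ((f + b) + (-4 + 3)) = -4 + ((b + f) - 1) = -4 + (-1 + b + f) = -5 + b + f)
A(O) = 14 + O (A(O) = O + 14 = 14 + O)
K(-33, 301)/A(76) = (-5 + 301 - 33)/(14 + 76) = 263/90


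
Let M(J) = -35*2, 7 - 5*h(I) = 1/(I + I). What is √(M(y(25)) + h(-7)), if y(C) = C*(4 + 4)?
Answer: I*√336070/70 ≈ 8.2816*I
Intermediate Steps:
y(C) = 8*C (y(C) = C*8 = 8*C)
h(I) = 7/5 - 1/(10*I) (h(I) = 7/5 - 1/(5*(I + I)) = 7/5 - 1/(2*I)/5 = 7/5 - 1/(10*I))
M(J) = -70
√(M(y(25)) + h(-7)) = √(-70 + (⅒)*(-1 + 14*(-7))/(-7)) = √(-70 + (⅒)*(-⅐)*(-1 - 98)) = √(-70 + (⅒)*(-⅐)*(-99)) = √(-70 + 99/70) = √(-4801/70) = I*√336070/70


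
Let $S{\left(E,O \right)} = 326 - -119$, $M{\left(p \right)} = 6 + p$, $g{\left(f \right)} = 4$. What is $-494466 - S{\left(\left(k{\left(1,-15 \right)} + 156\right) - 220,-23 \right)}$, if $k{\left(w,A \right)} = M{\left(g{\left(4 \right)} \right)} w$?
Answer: $-494911$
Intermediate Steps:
$k{\left(w,A \right)} = 10 w$ ($k{\left(w,A \right)} = \left(6 + 4\right) w = 10 w$)
$S{\left(E,O \right)} = 445$ ($S{\left(E,O \right)} = 326 + 119 = 445$)
$-494466 - S{\left(\left(k{\left(1,-15 \right)} + 156\right) - 220,-23 \right)} = -494466 - 445 = -494911$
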